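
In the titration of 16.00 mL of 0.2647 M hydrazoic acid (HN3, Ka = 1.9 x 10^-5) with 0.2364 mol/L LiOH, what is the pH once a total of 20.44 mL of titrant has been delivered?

n(acid) = 0.2647 x 0.01600 = 0.004235 mol; n(LiOH) added = 0.2364 x 0.02044 = 0.004832 mol.
Base is in excess by 0.004832 - 0.004235 = 0.0005968 mol in a total volume of 0.03644 L.
[OH^-] = 0.0005968/0.03644 = 0.01638 M, so pOH = 1.79 and pH = 14.00 - 1.79 = 12.21.

12.21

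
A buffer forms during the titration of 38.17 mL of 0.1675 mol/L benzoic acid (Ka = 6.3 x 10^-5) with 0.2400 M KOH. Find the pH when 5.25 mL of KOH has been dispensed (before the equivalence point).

Initial n(C6H5COOH) = 0.1675 x 0.03817 = 0.006393 mol.
n(KOH) added = 0.2400 x 0.005250 = 0.001260 mol, converting that many moles of C6H5COOH to C6H5COO-.
Remaining n(C6H5COOH) = 0.005133 mol; n(C6H5COO-) = 0.001260 mol.
By Henderson-Hasselbalch, pH = pKa + log([A^-]/[HA]) = 4.20 + log(0.001260/0.005133) = 4.20 + (-0.61) = 3.59.

3.59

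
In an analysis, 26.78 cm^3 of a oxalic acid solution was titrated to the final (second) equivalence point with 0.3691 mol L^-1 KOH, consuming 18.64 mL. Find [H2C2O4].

0.128 M

n(KOH) = 0.3691 x 0.01864 = 0.006880 mol.
At the final (second) equivalence point, 2 mol OH^- react per mol H2C2O4, so n(H2C2O4) = 0.006880 / 2 = 0.003440 mol.
[H2C2O4] = 0.003440 / 0.02678 L = 0.128 M.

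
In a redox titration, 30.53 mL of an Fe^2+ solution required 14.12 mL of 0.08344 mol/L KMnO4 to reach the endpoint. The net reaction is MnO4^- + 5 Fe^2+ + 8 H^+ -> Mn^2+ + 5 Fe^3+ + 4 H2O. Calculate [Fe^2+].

0.193 M

n(KMnO4) = 0.08344 x 0.01412 = 0.001178 mol.
From the balanced equation, 1 mol KMnO4 reacts with 5 mol Fe^2+, so n(Fe^2+) = 0.001178 x 5/1 = 0.005891 mol.
[Fe^2+] = 0.005891 / 0.03053 L = 0.193 M.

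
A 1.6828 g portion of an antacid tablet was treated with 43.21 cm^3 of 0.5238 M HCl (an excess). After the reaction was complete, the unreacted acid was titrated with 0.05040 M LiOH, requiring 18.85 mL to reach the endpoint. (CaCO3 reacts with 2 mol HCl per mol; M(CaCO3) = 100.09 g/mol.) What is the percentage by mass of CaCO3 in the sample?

64.5%

Total n(HCl) added = 0.5238 x 0.04321 = 0.02263 mol.
n(LiOH) used = 0.05040 x 0.01885 = 0.0009500 mol, which equals the excess n(HCl).
So n(HCl) consumed by the sample = 0.02263 - 0.0009500 = 0.02168 mol.
n(CaCO3) = 0.02168 / 2 = 0.01084 mol.
mass CaCO3 = 0.01084 x 100.09 = 1.085 g, so %CaCO3 = 1.085/1.6828 x 100 = 64.5%.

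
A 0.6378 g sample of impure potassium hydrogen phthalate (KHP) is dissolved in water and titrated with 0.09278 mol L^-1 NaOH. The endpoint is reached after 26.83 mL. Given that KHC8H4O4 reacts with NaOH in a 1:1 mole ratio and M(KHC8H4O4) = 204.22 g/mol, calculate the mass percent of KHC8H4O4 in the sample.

79.7%

n(NaOH) = 0.09278 x 0.02683 = 0.002489 mol.
n(KHC8H4O4) = 0.002489 / 1 = 0.002489 mol.
mass of KHC8H4O4 = 0.002489 x 204.22 = 0.5084 g.
% purity = 0.5084 / 0.6378 x 100 = 79.7%.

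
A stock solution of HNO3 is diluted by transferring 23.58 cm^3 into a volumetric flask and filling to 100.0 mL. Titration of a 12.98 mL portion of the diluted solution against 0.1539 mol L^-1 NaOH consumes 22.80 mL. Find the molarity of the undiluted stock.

n(NaOH) = 0.1539 x 0.02280 = 0.003509 mol.
n(HNO3) in the aliquot = 0.003509 mol.
[diluted HNO3] = 0.003509 / 0.01298 = 0.2703 M.
Dilution factor = 100.0/23.58 = 4.241, so [stock] = 0.2703 x 4.241 = 1.15 M.

1.15 M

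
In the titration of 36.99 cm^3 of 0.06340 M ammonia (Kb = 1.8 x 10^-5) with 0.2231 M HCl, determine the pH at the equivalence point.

5.28

n(NH3) = 0.06340 x 0.03699 = 0.002345 mol; V(HCl) at equivalence = 0.002345/0.2231 = 0.01051 L.
At equivalence the base is fully converted to NH4+; total volume = 0.04750 L, so [NH4+] = 0.002345/0.04750 = 0.04937 M.
Ka(NH4+) = Kw/Kb = 1.0e-14 / 1.8 x 10^-5 = 5.56e-10.
[H^+] = sqrt(Ka x [NH4+]) = sqrt(5.56e-10 x 0.04937) = 5.24e-6 M.
pH = -log(5.24e-6) = 5.28.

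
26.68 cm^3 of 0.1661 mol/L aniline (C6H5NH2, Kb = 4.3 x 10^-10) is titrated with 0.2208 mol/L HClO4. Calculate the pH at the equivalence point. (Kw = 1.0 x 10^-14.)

2.83

n(C6H5NH2) = 0.1661 x 0.02668 = 0.004432 mol; V(HClO4) at equivalence = 0.004432/0.2208 = 0.02007 L.
At equivalence the base is fully converted to C6H5NH3+; total volume = 0.04675 L, so [C6H5NH3+] = 0.004432/0.04675 = 0.09479 M.
Ka(C6H5NH3+) = Kw/Kb = 1.0e-14 / 4.3 x 10^-10 = 2.33e-5.
[H^+] = sqrt(Ka x [C6H5NH3+]) = sqrt(2.33e-5 x 0.09479) = 0.00148 M.
pH = -log(0.00148) = 2.83.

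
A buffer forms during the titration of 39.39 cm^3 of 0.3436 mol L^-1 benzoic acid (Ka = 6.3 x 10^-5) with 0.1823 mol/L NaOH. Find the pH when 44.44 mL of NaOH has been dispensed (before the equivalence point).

4.37

Initial n(C6H5COOH) = 0.3436 x 0.03939 = 0.01353 mol.
n(NaOH) added = 0.1823 x 0.04444 = 0.008101 mol, converting that many moles of C6H5COOH to C6H5COO-.
Remaining n(C6H5COOH) = 0.005433 mol; n(C6H5COO-) = 0.008101 mol.
By Henderson-Hasselbalch, pH = pKa + log([A^-]/[HA]) = 4.20 + log(0.008101/0.005433) = 4.20 + (+0.17) = 4.37.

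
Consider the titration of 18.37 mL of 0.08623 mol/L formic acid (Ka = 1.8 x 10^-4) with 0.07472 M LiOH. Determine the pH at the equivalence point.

8.17

n(HCOOH) = 0.08623 x 0.01837 = 0.001584 mol; V(LiOH) at equivalence = 0.001584/0.07472 = 0.02120 L.
At equivalence all the acid is converted to HCOO-; total volume = 0.01837 + 0.02120 = 0.03957 L, so [HCOO-] = 0.001584/0.03957 = 0.04003 M.
Kb = Kw/Ka = 1.0e-14 / 1.8 x 10^-4 = 5.56e-11.
[OH^-] = sqrt(Kb x [HCOO-]) = sqrt(5.56e-11 x 0.04003) = 1.49e-6 M.
pOH = 5.83, so pH = 14.00 - 5.83 = 8.17.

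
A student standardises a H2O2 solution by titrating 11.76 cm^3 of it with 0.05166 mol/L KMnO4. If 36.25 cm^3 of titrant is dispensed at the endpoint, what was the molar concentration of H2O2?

0.398 M

n(KMnO4) = 0.05166 x 0.03625 = 0.001873 mol.
From the balanced equation, 2 mol KMnO4 reacts with 5 mol H2O2, so n(H2O2) = 0.001873 x 5/2 = 0.004682 mol.
[H2O2] = 0.004682 / 0.01176 L = 0.398 M.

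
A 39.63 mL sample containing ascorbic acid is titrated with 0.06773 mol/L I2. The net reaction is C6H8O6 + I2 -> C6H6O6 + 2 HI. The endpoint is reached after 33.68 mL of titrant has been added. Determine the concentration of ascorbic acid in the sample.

n(I2) = 0.06773 x 0.03368 = 0.002281 mol.
From the balanced equation, 1 mol I2 reacts with 1 mol ascorbic acid, so n(ascorbic acid) = 0.002281 x 1/1 = 0.002281 mol.
[ascorbic acid] = 0.002281 / 0.03963 L = 0.0576 M.

0.0576 M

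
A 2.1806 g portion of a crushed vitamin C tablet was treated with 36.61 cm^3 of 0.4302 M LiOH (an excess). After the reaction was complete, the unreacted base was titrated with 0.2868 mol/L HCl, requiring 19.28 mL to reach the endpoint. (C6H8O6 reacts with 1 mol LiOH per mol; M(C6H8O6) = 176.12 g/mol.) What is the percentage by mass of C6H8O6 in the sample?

82.5%

Total n(LiOH) added = 0.4302 x 0.03661 = 0.01575 mol.
n(HCl) used = 0.2868 x 0.01928 = 0.005530 mol, which equals the excess n(LiOH).
So n(LiOH) consumed by the sample = 0.01575 - 0.005530 = 0.01022 mol.
n(C6H8O6) = 0.01022 / 1 = 0.01022 mol.
mass C6H8O6 = 0.01022 x 176.12 = 1.800 g, so %C6H8O6 = 1.800/2.1806 x 100 = 82.5%.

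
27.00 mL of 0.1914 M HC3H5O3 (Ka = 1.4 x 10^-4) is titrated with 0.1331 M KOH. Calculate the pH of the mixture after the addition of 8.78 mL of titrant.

Initial n(HC3H5O3) = 0.1914 x 0.02700 = 0.005168 mol.
n(KOH) added = 0.1331 x 0.008780 = 0.001169 mol, converting that many moles of HC3H5O3 to C3H5O3-.
Remaining n(HC3H5O3) = 0.003999 mol; n(C3H5O3-) = 0.001169 mol.
By Henderson-Hasselbalch, pH = pKa + log([A^-]/[HA]) = 3.85 + log(0.001169/0.003999) = 3.85 + (-0.53) = 3.32.

3.32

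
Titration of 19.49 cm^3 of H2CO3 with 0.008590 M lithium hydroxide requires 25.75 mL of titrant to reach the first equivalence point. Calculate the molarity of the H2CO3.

n(LiOH) = 0.008590 x 0.02575 = 0.0002212 mol.
At the first equivalence point, 1 mol OH^- react per mol H2CO3, so n(H2CO3) = 0.0002212 / 1 = 0.0002212 mol.
[H2CO3] = 0.0002212 / 0.01949 L = 0.0113 M.

0.0113 M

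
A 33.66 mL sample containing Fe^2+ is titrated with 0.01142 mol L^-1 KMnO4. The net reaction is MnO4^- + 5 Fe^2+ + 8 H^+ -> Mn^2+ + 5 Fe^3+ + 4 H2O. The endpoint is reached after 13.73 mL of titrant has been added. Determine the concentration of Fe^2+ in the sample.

n(KMnO4) = 0.01142 x 0.01373 = 0.0001568 mol.
From the balanced equation, 1 mol KMnO4 reacts with 5 mol Fe^2+, so n(Fe^2+) = 0.0001568 x 5/1 = 0.0007840 mol.
[Fe^2+] = 0.0007840 / 0.03366 L = 0.0233 M.

0.0233 M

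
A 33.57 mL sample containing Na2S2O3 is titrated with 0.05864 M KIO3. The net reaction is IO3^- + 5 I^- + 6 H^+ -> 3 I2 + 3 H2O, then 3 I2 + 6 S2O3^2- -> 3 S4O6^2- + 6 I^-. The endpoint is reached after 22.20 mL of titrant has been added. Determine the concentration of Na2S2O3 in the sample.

0.233 M

n(KIO3) = 0.05864 x 0.02220 = 0.001302 mol.
From the balanced equation, 1 mol KIO3 reacts with 6 mol Na2S2O3, so n(Na2S2O3) = 0.001302 x 6/1 = 0.007811 mol.
[Na2S2O3] = 0.007811 / 0.03357 L = 0.233 M.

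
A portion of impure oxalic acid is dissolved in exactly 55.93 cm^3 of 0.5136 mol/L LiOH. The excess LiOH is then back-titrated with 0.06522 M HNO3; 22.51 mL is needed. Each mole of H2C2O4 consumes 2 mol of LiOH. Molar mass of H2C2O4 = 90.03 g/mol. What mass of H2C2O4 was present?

1.23 g

Total n(LiOH) added = 0.5136 x 0.05593 = 0.02873 mol.
n(HNO3) used = 0.06522 x 0.02251 = 0.001468 mol, which equals the excess n(LiOH).
So n(LiOH) consumed by the sample = 0.02873 - 0.001468 = 0.02726 mol.
n(H2C2O4) = 0.02726 / 2 = 0.01363 mol.
mass = 0.01363 mol x 90.03 g/mol = 1.23 g.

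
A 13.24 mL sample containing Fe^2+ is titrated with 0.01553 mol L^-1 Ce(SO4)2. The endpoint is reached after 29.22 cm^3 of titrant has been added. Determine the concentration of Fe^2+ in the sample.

n(Ce(SO4)2) = 0.01553 x 0.02922 = 0.0004538 mol.
From the balanced equation, 1 mol Ce(SO4)2 reacts with 1 mol Fe^2+, so n(Fe^2+) = 0.0004538 x 1/1 = 0.0004538 mol.
[Fe^2+] = 0.0004538 / 0.01324 L = 0.0343 M.

0.0343 M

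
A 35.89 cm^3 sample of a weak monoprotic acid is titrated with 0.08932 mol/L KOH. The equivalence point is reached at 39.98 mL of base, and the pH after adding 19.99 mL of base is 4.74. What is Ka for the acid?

19.99 mL is half of the equivalence volume, so this is the half-equivalence point where [HA] = [A^-].
At half-equivalence pH = pKa, so pKa = 4.74.
Ka = 10^(-4.74) = 1.8 x 10^-5.

1.8 x 10^-5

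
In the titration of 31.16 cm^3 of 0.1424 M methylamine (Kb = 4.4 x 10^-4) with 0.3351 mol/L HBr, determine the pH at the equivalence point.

n(CH3NH2) = 0.1424 x 0.03116 = 0.004437 mol; V(HBr) at equivalence = 0.004437/0.3351 = 0.01324 L.
At equivalence the base is fully converted to CH3NH3+; total volume = 0.04440 L, so [CH3NH3+] = 0.004437/0.04440 = 0.09993 M.
Ka(CH3NH3+) = Kw/Kb = 1.0e-14 / 4.4 x 10^-4 = 2.27e-11.
[H^+] = sqrt(Ka x [CH3NH3+]) = sqrt(2.27e-11 x 0.09993) = 1.51e-6 M.
pH = -log(1.51e-6) = 5.82.

5.82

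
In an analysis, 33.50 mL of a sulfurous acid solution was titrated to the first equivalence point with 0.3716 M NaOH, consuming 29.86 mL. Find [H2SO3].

n(NaOH) = 0.3716 x 0.02986 = 0.01110 mol.
At the first equivalence point, 1 mol OH^- react per mol H2SO3, so n(H2SO3) = 0.01110 / 1 = 0.01110 mol.
[H2SO3] = 0.01110 / 0.03350 L = 0.331 M.

0.331 M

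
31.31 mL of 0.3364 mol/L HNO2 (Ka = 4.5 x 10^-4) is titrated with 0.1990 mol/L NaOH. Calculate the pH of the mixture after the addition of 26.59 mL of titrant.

Initial n(HNO2) = 0.3364 x 0.03131 = 0.01053 mol.
n(NaOH) added = 0.1990 x 0.02659 = 0.005291 mol, converting that many moles of HNO2 to NO2-.
Remaining n(HNO2) = 0.005241 mol; n(NO2-) = 0.005291 mol.
By Henderson-Hasselbalch, pH = pKa + log([A^-]/[HA]) = 3.35 + log(0.005291/0.005241) = 3.35 + (+0.00) = 3.35.

3.35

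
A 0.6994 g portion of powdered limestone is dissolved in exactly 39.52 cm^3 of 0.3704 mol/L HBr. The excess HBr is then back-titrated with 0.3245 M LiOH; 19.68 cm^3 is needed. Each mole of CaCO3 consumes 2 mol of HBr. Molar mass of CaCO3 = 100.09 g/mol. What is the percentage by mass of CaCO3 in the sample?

Total n(HBr) added = 0.3704 x 0.03952 = 0.01464 mol.
n(LiOH) used = 0.3245 x 0.01968 = 0.006386 mol, which equals the excess n(HBr).
So n(HBr) consumed by the sample = 0.01464 - 0.006386 = 0.008252 mol.
n(CaCO3) = 0.008252 / 2 = 0.004126 mol.
mass CaCO3 = 0.004126 x 100.09 = 0.4130 g, so %CaCO3 = 0.4130/0.6994 x 100 = 59.0%.

59.0%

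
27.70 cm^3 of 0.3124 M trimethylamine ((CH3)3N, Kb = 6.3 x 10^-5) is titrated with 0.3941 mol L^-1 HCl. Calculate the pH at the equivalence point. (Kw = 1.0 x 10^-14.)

n((CH3)3N) = 0.3124 x 0.02770 = 0.008653 mol; V(HCl) at equivalence = 0.008653/0.3941 = 0.02196 L.
At equivalence the base is fully converted to (CH3)3NH+; total volume = 0.04966 L, so [(CH3)3NH+] = 0.008653/0.04966 = 0.1743 M.
Ka((CH3)3NH+) = Kw/Kb = 1.0e-14 / 6.3 x 10^-5 = 1.59e-10.
[H^+] = sqrt(Ka x [(CH3)3NH+]) = sqrt(1.59e-10 x 0.1743) = 5.26e-6 M.
pH = -log(5.26e-6) = 5.28.

5.28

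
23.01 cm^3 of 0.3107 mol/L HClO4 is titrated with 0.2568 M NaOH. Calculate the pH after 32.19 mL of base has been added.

12.31

n(acid) = 0.3107 x 0.02301 = 0.007149 mol; n(NaOH) added = 0.2568 x 0.03219 = 0.008266 mol.
Base is in excess by 0.008266 - 0.007149 = 0.001117 mol in a total volume of 0.05520 L.
[OH^-] = 0.001117/0.05520 = 0.02024 M, so pOH = 1.69 and pH = 14.00 - 1.69 = 12.31.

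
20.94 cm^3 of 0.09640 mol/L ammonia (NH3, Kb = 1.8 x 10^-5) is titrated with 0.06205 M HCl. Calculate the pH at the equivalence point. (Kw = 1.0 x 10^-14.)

5.34

n(NH3) = 0.09640 x 0.02094 = 0.002019 mol; V(HCl) at equivalence = 0.002019/0.06205 = 0.03253 L.
At equivalence the base is fully converted to NH4+; total volume = 0.05347 L, so [NH4+] = 0.002019/0.05347 = 0.03775 M.
Ka(NH4+) = Kw/Kb = 1.0e-14 / 1.8 x 10^-5 = 5.56e-10.
[H^+] = sqrt(Ka x [NH4+]) = sqrt(5.56e-10 x 0.03775) = 4.58e-6 M.
pH = -log(4.58e-6) = 5.34.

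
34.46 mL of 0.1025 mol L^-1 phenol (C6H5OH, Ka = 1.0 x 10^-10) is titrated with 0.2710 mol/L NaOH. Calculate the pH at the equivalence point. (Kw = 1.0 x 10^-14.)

n(C6H5OH) = 0.1025 x 0.03446 = 0.003532 mol; V(NaOH) at equivalence = 0.003532/0.2710 = 0.01303 L.
At equivalence all the acid is converted to C6H5O-; total volume = 0.03446 + 0.01303 = 0.04749 L, so [C6H5O-] = 0.003532/0.04749 = 0.07437 M.
Kb = Kw/Ka = 1.0e-14 / 1.0 x 10^-10 = 0.000100.
[OH^-] = sqrt(Kb x [C6H5O-]) = sqrt(0.000100 x 0.07437) = 0.00273 M.
pOH = 2.56, so pH = 14.00 - 2.56 = 11.44.

11.44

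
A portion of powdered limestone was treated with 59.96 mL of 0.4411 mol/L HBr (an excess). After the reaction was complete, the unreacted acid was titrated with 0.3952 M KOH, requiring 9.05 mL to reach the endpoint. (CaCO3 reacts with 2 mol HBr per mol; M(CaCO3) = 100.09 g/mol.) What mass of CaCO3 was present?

Total n(HBr) added = 0.4411 x 0.05996 = 0.02645 mol.
n(KOH) used = 0.3952 x 0.009050 = 0.003577 mol, which equals the excess n(HBr).
So n(HBr) consumed by the sample = 0.02645 - 0.003577 = 0.02287 mol.
n(CaCO3) = 0.02287 / 2 = 0.01144 mol.
mass = 0.01144 mol x 100.09 g/mol = 1.14 g.

1.14 g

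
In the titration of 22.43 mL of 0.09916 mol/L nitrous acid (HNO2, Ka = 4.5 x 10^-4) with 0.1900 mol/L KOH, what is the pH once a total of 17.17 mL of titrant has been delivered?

n(acid) = 0.09916 x 0.02243 = 0.002224 mol; n(KOH) added = 0.1900 x 0.01717 = 0.003262 mol.
Base is in excess by 0.003262 - 0.002224 = 0.001038 mol in a total volume of 0.03960 L.
[OH^-] = 0.001038/0.03960 = 0.02622 M, so pOH = 1.58 and pH = 14.00 - 1.58 = 12.42.

12.42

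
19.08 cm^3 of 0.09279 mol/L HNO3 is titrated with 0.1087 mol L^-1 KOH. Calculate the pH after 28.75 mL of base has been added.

n(acid) = 0.09279 x 0.01908 = 0.001770 mol; n(KOH) added = 0.1087 x 0.02875 = 0.003125 mol.
Base is in excess by 0.003125 - 0.001770 = 0.001355 mol in a total volume of 0.04783 L.
[OH^-] = 0.001355/0.04783 = 0.02832 M, so pOH = 1.55 and pH = 14.00 - 1.55 = 12.45.

12.45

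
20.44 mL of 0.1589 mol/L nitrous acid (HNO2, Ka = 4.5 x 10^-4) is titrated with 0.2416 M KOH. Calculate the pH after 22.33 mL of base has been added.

12.70

n(acid) = 0.1589 x 0.02044 = 0.003248 mol; n(KOH) added = 0.2416 x 0.02233 = 0.005395 mol.
Base is in excess by 0.005395 - 0.003248 = 0.002147 mol in a total volume of 0.04277 L.
[OH^-] = 0.002147/0.04277 = 0.05020 M, so pOH = 1.30 and pH = 14.00 - 1.30 = 12.70.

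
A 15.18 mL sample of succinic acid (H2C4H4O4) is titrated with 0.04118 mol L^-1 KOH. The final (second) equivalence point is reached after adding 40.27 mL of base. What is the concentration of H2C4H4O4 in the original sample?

n(KOH) = 0.04118 x 0.04027 = 0.001658 mol.
At the final (second) equivalence point, 2 mol OH^- react per mol H2C4H4O4, so n(H2C4H4O4) = 0.001658 / 2 = 0.0008292 mol.
[H2C4H4O4] = 0.0008292 / 0.01518 L = 0.0546 M.

0.0546 M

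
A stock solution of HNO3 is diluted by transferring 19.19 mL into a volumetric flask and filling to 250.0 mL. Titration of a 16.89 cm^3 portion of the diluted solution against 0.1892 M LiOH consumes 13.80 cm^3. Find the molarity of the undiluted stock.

n(LiOH) = 0.1892 x 0.01380 = 0.002611 mol.
n(HNO3) in the aliquot = 0.002611 mol.
[diluted HNO3] = 0.002611 / 0.01689 = 0.1546 M.
Dilution factor = 250.0/19.19 = 13.03, so [stock] = 0.1546 x 13.03 = 2.01 M.

2.01 M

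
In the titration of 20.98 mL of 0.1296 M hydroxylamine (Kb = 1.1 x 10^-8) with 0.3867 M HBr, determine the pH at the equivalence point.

n(NH2OH) = 0.1296 x 0.02098 = 0.002719 mol; V(HBr) at equivalence = 0.002719/0.3867 = 0.007031 L.
At equivalence the base is fully converted to NH3OH+; total volume = 0.02801 L, so [NH3OH+] = 0.002719/0.02801 = 0.09707 M.
Ka(NH3OH+) = Kw/Kb = 1.0e-14 / 1.1 x 10^-8 = 9.09e-7.
[H^+] = sqrt(Ka x [NH3OH+]) = sqrt(9.09e-7 x 0.09707) = 0.000297 M.
pH = -log(0.000297) = 3.53.

3.53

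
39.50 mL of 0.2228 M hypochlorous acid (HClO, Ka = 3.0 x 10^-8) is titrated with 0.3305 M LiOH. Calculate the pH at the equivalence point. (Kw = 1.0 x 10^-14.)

10.32

n(HClO) = 0.2228 x 0.03950 = 0.008801 mol; V(LiOH) at equivalence = 0.008801/0.3305 = 0.02663 L.
At equivalence all the acid is converted to ClO-; total volume = 0.03950 + 0.02663 = 0.06613 L, so [ClO-] = 0.008801/0.06613 = 0.1331 M.
Kb = Kw/Ka = 1.0e-14 / 3.0 x 10^-8 = 3.33e-7.
[OH^-] = sqrt(Kb x [ClO-]) = sqrt(3.33e-7 x 0.1331) = 0.000211 M.
pOH = 3.68, so pH = 14.00 - 3.68 = 10.32.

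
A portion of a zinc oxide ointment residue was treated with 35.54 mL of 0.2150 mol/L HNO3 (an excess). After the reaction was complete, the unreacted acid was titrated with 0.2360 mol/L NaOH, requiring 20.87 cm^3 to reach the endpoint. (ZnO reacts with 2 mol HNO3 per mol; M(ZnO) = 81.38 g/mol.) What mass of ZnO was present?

0.111 g

Total n(HNO3) added = 0.2150 x 0.03554 = 0.007641 mol.
n(NaOH) used = 0.2360 x 0.02087 = 0.004925 mol, which equals the excess n(HNO3).
So n(HNO3) consumed by the sample = 0.007641 - 0.004925 = 0.002716 mol.
n(ZnO) = 0.002716 / 2 = 0.001358 mol.
mass = 0.001358 mol x 81.38 g/mol = 0.111 g.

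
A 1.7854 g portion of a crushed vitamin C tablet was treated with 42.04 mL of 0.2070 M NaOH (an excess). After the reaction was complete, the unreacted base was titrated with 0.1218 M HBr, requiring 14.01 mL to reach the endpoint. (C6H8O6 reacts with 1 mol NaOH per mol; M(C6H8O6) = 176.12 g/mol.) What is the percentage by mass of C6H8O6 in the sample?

69.0%

Total n(NaOH) added = 0.2070 x 0.04204 = 0.008702 mol.
n(HBr) used = 0.1218 x 0.01401 = 0.001706 mol, which equals the excess n(NaOH).
So n(NaOH) consumed by the sample = 0.008702 - 0.001706 = 0.006996 mol.
n(C6H8O6) = 0.006996 / 1 = 0.006996 mol.
mass C6H8O6 = 0.006996 x 176.12 = 1.232 g, so %C6H8O6 = 1.232/1.7854 x 100 = 69.0%.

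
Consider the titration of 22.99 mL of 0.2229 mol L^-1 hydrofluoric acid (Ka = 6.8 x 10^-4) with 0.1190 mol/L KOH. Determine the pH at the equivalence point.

8.03

n(HF) = 0.2229 x 0.02299 = 0.005124 mol; V(KOH) at equivalence = 0.005124/0.1190 = 0.04306 L.
At equivalence all the acid is converted to F-; total volume = 0.02299 + 0.04306 = 0.06605 L, so [F-] = 0.005124/0.06605 = 0.07758 M.
Kb = Kw/Ka = 1.0e-14 / 6.8 x 10^-4 = 1.47e-11.
[OH^-] = sqrt(Kb x [F-]) = sqrt(1.47e-11 x 0.07758) = 1.07e-6 M.
pOH = 5.97, so pH = 14.00 - 5.97 = 8.03.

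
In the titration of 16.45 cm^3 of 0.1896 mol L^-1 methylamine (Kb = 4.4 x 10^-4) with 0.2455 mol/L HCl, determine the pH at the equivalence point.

n(CH3NH2) = 0.1896 x 0.01645 = 0.003119 mol; V(HCl) at equivalence = 0.003119/0.2455 = 0.01270 L.
At equivalence the base is fully converted to CH3NH3+; total volume = 0.02915 L, so [CH3NH3+] = 0.003119/0.02915 = 0.1070 M.
Ka(CH3NH3+) = Kw/Kb = 1.0e-14 / 4.4 x 10^-4 = 2.27e-11.
[H^+] = sqrt(Ka x [CH3NH3+]) = sqrt(2.27e-11 x 0.1070) = 1.56e-6 M.
pH = -log(1.56e-6) = 5.81.

5.81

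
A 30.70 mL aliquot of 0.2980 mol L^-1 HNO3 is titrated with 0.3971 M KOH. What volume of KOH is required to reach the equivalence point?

n(HNO3) = 0.2980 mol/L x 0.03070 L = 0.009149 mol.
At equivalence n(KOH) = n(HNO3) = 0.009149 mol.
V(KOH) = 0.009149 / 0.3971 = 0.02304 L = 23.0 mL.

23.0 mL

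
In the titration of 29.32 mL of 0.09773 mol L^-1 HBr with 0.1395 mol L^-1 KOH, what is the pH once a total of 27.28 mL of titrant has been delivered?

n(acid) = 0.09773 x 0.02932 = 0.002865 mol; n(KOH) added = 0.1395 x 0.02728 = 0.003806 mol.
Base is in excess by 0.003806 - 0.002865 = 0.0009401 mol in a total volume of 0.05660 L.
[OH^-] = 0.0009401/0.05660 = 0.01661 M, so pOH = 1.78 and pH = 14.00 - 1.78 = 12.22.

12.22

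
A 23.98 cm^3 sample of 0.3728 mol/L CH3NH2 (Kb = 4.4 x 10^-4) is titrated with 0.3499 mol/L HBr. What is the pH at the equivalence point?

n(CH3NH2) = 0.3728 x 0.02398 = 0.008940 mol; V(HBr) at equivalence = 0.008940/0.3499 = 0.02555 L.
At equivalence the base is fully converted to CH3NH3+; total volume = 0.04953 L, so [CH3NH3+] = 0.008940/0.04953 = 0.1805 M.
Ka(CH3NH3+) = Kw/Kb = 1.0e-14 / 4.4 x 10^-4 = 2.27e-11.
[H^+] = sqrt(Ka x [CH3NH3+]) = sqrt(2.27e-11 x 0.1805) = 2.03e-6 M.
pH = -log(2.03e-6) = 5.69.

5.69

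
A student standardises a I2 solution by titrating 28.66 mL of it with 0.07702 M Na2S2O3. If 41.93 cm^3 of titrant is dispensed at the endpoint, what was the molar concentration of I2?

n(Na2S2O3) = 0.07702 x 0.04193 = 0.003229 mol.
From the balanced equation, 2 mol Na2S2O3 reacts with 1 mol I2, so n(I2) = 0.003229 x 1/2 = 0.001615 mol.
[I2] = 0.001615 / 0.02866 L = 0.0563 M.

0.0563 M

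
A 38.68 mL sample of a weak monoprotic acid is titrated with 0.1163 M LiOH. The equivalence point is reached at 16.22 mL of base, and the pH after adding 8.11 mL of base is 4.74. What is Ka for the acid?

8.11 mL is half of the equivalence volume, so this is the half-equivalence point where [HA] = [A^-].
At half-equivalence pH = pKa, so pKa = 4.74.
Ka = 10^(-4.74) = 1.8 x 10^-5.

1.8 x 10^-5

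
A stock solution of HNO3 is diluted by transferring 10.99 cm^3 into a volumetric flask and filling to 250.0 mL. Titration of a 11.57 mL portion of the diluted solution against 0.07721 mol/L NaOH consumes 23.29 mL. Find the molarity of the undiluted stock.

n(NaOH) = 0.07721 x 0.02329 = 0.001798 mol.
n(HNO3) in the aliquot = 0.001798 mol.
[diluted HNO3] = 0.001798 / 0.01157 = 0.1554 M.
Dilution factor = 250.0/10.99 = 22.75, so [stock] = 0.1554 x 22.75 = 3.54 M.

3.54 M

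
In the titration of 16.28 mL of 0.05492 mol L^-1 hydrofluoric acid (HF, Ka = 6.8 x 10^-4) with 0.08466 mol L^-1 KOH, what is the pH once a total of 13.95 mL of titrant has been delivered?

11.98

n(acid) = 0.05492 x 0.01628 = 0.0008941 mol; n(KOH) added = 0.08466 x 0.01395 = 0.001181 mol.
Base is in excess by 0.001181 - 0.0008941 = 0.0002869 mol in a total volume of 0.03023 L.
[OH^-] = 0.0002869/0.03023 = 0.009491 M, so pOH = 2.02 and pH = 14.00 - 2.02 = 11.98.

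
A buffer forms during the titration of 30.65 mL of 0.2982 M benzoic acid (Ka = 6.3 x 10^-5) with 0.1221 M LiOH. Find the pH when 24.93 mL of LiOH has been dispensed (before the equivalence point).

3.90

Initial n(C6H5COOH) = 0.2982 x 0.03065 = 0.009140 mol.
n(LiOH) added = 0.1221 x 0.02493 = 0.003044 mol, converting that many moles of C6H5COOH to C6H5COO-.
Remaining n(C6H5COOH) = 0.006096 mol; n(C6H5COO-) = 0.003044 mol.
By Henderson-Hasselbalch, pH = pKa + log([A^-]/[HA]) = 4.20 + log(0.003044/0.006096) = 4.20 + (-0.30) = 3.90.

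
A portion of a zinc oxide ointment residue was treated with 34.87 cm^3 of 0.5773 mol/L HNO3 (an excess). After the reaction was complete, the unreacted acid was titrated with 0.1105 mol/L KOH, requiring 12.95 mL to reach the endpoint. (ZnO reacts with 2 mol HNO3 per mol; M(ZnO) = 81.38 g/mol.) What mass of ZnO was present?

0.761 g

Total n(HNO3) added = 0.5773 x 0.03487 = 0.02013 mol.
n(KOH) used = 0.1105 x 0.01295 = 0.001431 mol, which equals the excess n(HNO3).
So n(HNO3) consumed by the sample = 0.02013 - 0.001431 = 0.01870 mol.
n(ZnO) = 0.01870 / 2 = 0.009350 mol.
mass = 0.009350 mol x 81.38 g/mol = 0.761 g.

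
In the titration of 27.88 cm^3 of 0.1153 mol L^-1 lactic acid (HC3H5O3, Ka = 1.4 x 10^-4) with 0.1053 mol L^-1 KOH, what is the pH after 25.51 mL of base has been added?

Initial n(HC3H5O3) = 0.1153 x 0.02788 = 0.003215 mol.
n(KOH) added = 0.1053 x 0.02551 = 0.002686 mol, converting that many moles of HC3H5O3 to C3H5O3-.
Remaining n(HC3H5O3) = 0.0005284 mol; n(C3H5O3-) = 0.002686 mol.
By Henderson-Hasselbalch, pH = pKa + log([A^-]/[HA]) = 3.85 + log(0.002686/0.0005284) = 3.85 + (+0.71) = 4.56.

4.56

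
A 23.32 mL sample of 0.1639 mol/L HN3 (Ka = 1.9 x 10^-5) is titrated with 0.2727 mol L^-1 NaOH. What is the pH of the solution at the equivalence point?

8.87

n(HN3) = 0.1639 x 0.02332 = 0.003822 mol; V(NaOH) at equivalence = 0.003822/0.2727 = 0.01402 L.
At equivalence all the acid is converted to N3-; total volume = 0.02332 + 0.01402 = 0.03734 L, so [N3-] = 0.003822/0.03734 = 0.1024 M.
Kb = Kw/Ka = 1.0e-14 / 1.9 x 10^-5 = 5.26e-10.
[OH^-] = sqrt(Kb x [N3-]) = sqrt(5.26e-10 x 0.1024) = 7.34e-6 M.
pOH = 5.13, so pH = 14.00 - 5.13 = 8.87.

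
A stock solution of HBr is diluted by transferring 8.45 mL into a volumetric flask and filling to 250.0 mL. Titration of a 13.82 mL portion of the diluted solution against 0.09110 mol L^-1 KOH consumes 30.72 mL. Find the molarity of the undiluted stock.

n(KOH) = 0.09110 x 0.03072 = 0.002799 mol.
n(HBr) in the aliquot = 0.002799 mol.
[diluted HBr] = 0.002799 / 0.01382 = 0.2025 M.
Dilution factor = 250.0/8.450 = 29.59, so [stock] = 0.2025 x 29.59 = 5.99 M.

5.99 M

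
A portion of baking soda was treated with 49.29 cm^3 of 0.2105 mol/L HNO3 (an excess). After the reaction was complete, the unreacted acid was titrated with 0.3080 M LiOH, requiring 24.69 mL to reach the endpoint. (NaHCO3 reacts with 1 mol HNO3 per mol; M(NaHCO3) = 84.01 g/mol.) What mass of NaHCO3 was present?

0.233 g

Total n(HNO3) added = 0.2105 x 0.04929 = 0.01038 mol.
n(LiOH) used = 0.3080 x 0.02469 = 0.007605 mol, which equals the excess n(HNO3).
So n(HNO3) consumed by the sample = 0.01038 - 0.007605 = 0.002771 mol.
n(NaHCO3) = 0.002771 / 1 = 0.002771 mol.
mass = 0.002771 mol x 84.01 g/mol = 0.233 g.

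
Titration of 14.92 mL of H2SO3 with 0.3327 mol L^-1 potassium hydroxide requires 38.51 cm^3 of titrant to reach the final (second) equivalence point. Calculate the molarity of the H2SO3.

n(KOH) = 0.3327 x 0.03851 = 0.01281 mol.
At the final (second) equivalence point, 2 mol OH^- react per mol H2SO3, so n(H2SO3) = 0.01281 / 2 = 0.006406 mol.
[H2SO3] = 0.006406 / 0.01492 L = 0.429 M.

0.429 M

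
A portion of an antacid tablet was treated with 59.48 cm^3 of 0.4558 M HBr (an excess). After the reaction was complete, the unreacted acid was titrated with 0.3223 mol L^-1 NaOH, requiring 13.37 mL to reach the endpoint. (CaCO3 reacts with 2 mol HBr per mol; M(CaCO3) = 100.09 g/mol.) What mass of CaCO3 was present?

Total n(HBr) added = 0.4558 x 0.05948 = 0.02711 mol.
n(NaOH) used = 0.3223 x 0.01337 = 0.004309 mol, which equals the excess n(HBr).
So n(HBr) consumed by the sample = 0.02711 - 0.004309 = 0.02280 mol.
n(CaCO3) = 0.02280 / 2 = 0.01140 mol.
mass = 0.01140 mol x 100.09 g/mol = 1.14 g.

1.14 g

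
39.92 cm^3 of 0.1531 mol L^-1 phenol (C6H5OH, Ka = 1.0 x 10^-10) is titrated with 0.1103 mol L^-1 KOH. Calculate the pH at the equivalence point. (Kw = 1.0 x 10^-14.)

11.40

n(C6H5OH) = 0.1531 x 0.03992 = 0.006112 mol; V(KOH) at equivalence = 0.006112/0.1103 = 0.05541 L.
At equivalence all the acid is converted to C6H5O-; total volume = 0.03992 + 0.05541 = 0.09533 L, so [C6H5O-] = 0.006112/0.09533 = 0.06411 M.
Kb = Kw/Ka = 1.0e-14 / 1.0 x 10^-10 = 0.000100.
[OH^-] = sqrt(Kb x [C6H5O-]) = sqrt(0.000100 x 0.06411) = 0.00253 M.
pOH = 2.60, so pH = 14.00 - 2.60 = 11.40.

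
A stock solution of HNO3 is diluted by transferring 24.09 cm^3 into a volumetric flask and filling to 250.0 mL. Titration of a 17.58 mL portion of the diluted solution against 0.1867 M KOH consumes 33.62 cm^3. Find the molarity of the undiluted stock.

3.71 M

n(KOH) = 0.1867 x 0.03362 = 0.006277 mol.
n(HNO3) in the aliquot = 0.006277 mol.
[diluted HNO3] = 0.006277 / 0.01758 = 0.3570 M.
Dilution factor = 250.0/24.09 = 10.38, so [stock] = 0.3570 x 10.38 = 3.71 M.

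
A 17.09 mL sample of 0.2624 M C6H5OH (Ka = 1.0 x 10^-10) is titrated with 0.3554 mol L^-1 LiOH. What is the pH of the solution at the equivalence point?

n(C6H5OH) = 0.2624 x 0.01709 = 0.004484 mol; V(LiOH) at equivalence = 0.004484/0.3554 = 0.01262 L.
At equivalence all the acid is converted to C6H5O-; total volume = 0.01709 + 0.01262 = 0.02971 L, so [C6H5O-] = 0.004484/0.02971 = 0.1510 M.
Kb = Kw/Ka = 1.0e-14 / 1.0 x 10^-10 = 0.000100.
[OH^-] = sqrt(Kb x [C6H5O-]) = sqrt(0.000100 x 0.1510) = 0.00389 M.
pOH = 2.41, so pH = 14.00 - 2.41 = 11.59.

11.59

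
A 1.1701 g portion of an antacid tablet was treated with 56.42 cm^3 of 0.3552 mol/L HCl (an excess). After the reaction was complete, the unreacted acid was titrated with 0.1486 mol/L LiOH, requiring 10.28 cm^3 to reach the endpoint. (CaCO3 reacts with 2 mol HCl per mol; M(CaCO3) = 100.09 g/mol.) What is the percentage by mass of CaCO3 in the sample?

Total n(HCl) added = 0.3552 x 0.05642 = 0.02004 mol.
n(LiOH) used = 0.1486 x 0.01028 = 0.001528 mol, which equals the excess n(HCl).
So n(HCl) consumed by the sample = 0.02004 - 0.001528 = 0.01851 mol.
n(CaCO3) = 0.01851 / 2 = 0.009256 mol.
mass CaCO3 = 0.009256 x 100.09 = 0.9265 g, so %CaCO3 = 0.9265/1.1701 x 100 = 79.2%.

79.2%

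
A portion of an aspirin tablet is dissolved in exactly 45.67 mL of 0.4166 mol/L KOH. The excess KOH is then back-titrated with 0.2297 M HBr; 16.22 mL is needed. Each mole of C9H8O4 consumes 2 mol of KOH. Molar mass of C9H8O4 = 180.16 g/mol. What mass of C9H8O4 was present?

Total n(KOH) added = 0.4166 x 0.04567 = 0.01903 mol.
n(HBr) used = 0.2297 x 0.01622 = 0.003726 mol, which equals the excess n(KOH).
So n(KOH) consumed by the sample = 0.01903 - 0.003726 = 0.01530 mol.
n(C9H8O4) = 0.01530 / 2 = 0.007650 mol.
mass = 0.007650 mol x 180.16 g/mol = 1.38 g.

1.38 g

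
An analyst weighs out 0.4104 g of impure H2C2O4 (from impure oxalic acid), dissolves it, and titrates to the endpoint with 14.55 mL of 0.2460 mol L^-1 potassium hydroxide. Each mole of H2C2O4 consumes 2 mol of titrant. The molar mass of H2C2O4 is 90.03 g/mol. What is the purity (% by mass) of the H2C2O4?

n(KOH) = 0.2460 x 0.01455 = 0.003579 mol.
n(H2C2O4) = 0.003579 / 2 = 0.001790 mol.
mass of H2C2O4 = 0.001790 x 90.03 = 0.1611 g.
% purity = 0.1611 / 0.4104 x 100 = 39.3%.

39.3%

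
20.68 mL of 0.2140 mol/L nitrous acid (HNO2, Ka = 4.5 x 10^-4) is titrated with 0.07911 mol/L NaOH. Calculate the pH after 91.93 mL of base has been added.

n(acid) = 0.2140 x 0.02068 = 0.004426 mol; n(NaOH) added = 0.07911 x 0.09193 = 0.007273 mol.
Base is in excess by 0.007273 - 0.004426 = 0.002847 mol in a total volume of 0.1126 L.
[OH^-] = 0.002847/0.1126 = 0.02528 M, so pOH = 1.60 and pH = 14.00 - 1.60 = 12.40.

12.40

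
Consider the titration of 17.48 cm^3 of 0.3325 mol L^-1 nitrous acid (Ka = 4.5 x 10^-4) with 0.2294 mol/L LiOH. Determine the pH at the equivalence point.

n(HNO2) = 0.3325 x 0.01748 = 0.005812 mol; V(LiOH) at equivalence = 0.005812/0.2294 = 0.02534 L.
At equivalence all the acid is converted to NO2-; total volume = 0.01748 + 0.02534 = 0.04282 L, so [NO2-] = 0.005812/0.04282 = 0.1357 M.
Kb = Kw/Ka = 1.0e-14 / 4.5 x 10^-4 = 2.22e-11.
[OH^-] = sqrt(Kb x [NO2-]) = sqrt(2.22e-11 x 0.1357) = 1.74e-6 M.
pOH = 5.76, so pH = 14.00 - 5.76 = 8.24.

8.24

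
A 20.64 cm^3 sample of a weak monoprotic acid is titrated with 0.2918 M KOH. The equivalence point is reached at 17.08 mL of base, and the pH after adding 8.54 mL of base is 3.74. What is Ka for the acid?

8.54 mL is half of the equivalence volume, so this is the half-equivalence point where [HA] = [A^-].
At half-equivalence pH = pKa, so pKa = 3.74.
Ka = 10^(-3.74) = 1.8 x 10^-4.

1.8 x 10^-4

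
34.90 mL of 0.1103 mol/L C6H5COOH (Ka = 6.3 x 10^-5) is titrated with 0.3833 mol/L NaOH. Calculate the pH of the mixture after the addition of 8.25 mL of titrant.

4.86

Initial n(C6H5COOH) = 0.1103 x 0.03490 = 0.003849 mol.
n(NaOH) added = 0.3833 x 0.008250 = 0.003162 mol, converting that many moles of C6H5COOH to C6H5COO-.
Remaining n(C6H5COOH) = 0.0006872 mol; n(C6H5COO-) = 0.003162 mol.
By Henderson-Hasselbalch, pH = pKa + log([A^-]/[HA]) = 4.20 + log(0.003162/0.0006872) = 4.20 + (+0.66) = 4.86.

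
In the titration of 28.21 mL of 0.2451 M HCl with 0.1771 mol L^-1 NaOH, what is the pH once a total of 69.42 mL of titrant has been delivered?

n(acid) = 0.2451 x 0.02821 = 0.006914 mol; n(NaOH) added = 0.1771 x 0.06942 = 0.01229 mol.
Base is in excess by 0.01229 - 0.006914 = 0.005380 mol in a total volume of 0.09763 L.
[OH^-] = 0.005380/0.09763 = 0.05511 M, so pOH = 1.26 and pH = 14.00 - 1.26 = 12.74.

12.74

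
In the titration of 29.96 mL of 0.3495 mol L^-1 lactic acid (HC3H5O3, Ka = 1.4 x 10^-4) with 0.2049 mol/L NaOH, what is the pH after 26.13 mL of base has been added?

Initial n(HC3H5O3) = 0.3495 x 0.02996 = 0.01047 mol.
n(NaOH) added = 0.2049 x 0.02613 = 0.005354 mol, converting that many moles of HC3H5O3 to C3H5O3-.
Remaining n(HC3H5O3) = 0.005117 mol; n(C3H5O3-) = 0.005354 mol.
By Henderson-Hasselbalch, pH = pKa + log([A^-]/[HA]) = 3.85 + log(0.005354/0.005117) = 3.85 + (+0.02) = 3.87.

3.87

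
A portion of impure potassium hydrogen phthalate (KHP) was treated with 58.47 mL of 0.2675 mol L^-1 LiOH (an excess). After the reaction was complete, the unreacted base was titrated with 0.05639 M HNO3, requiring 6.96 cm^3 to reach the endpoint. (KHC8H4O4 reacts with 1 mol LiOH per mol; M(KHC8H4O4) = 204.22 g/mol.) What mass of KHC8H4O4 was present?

Total n(LiOH) added = 0.2675 x 0.05847 = 0.01564 mol.
n(HNO3) used = 0.05639 x 0.006960 = 0.0003925 mol, which equals the excess n(LiOH).
So n(LiOH) consumed by the sample = 0.01564 - 0.0003925 = 0.01525 mol.
n(KHC8H4O4) = 0.01525 / 1 = 0.01525 mol.
mass = 0.01525 mol x 204.22 g/mol = 3.11 g.

3.11 g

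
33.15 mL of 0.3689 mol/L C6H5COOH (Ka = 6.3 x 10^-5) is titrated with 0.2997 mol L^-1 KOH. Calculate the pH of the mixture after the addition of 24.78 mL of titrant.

Initial n(C6H5COOH) = 0.3689 x 0.03315 = 0.01223 mol.
n(KOH) added = 0.2997 x 0.02478 = 0.007427 mol, converting that many moles of C6H5COOH to C6H5COO-.
Remaining n(C6H5COOH) = 0.004802 mol; n(C6H5COO-) = 0.007427 mol.
By Henderson-Hasselbalch, pH = pKa + log([A^-]/[HA]) = 4.20 + log(0.007427/0.004802) = 4.20 + (+0.19) = 4.39.

4.39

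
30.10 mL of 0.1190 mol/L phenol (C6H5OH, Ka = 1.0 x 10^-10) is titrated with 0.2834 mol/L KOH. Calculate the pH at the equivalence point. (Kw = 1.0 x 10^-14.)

n(C6H5OH) = 0.1190 x 0.03010 = 0.003582 mol; V(KOH) at equivalence = 0.003582/0.2834 = 0.01264 L.
At equivalence all the acid is converted to C6H5O-; total volume = 0.03010 + 0.01264 = 0.04274 L, so [C6H5O-] = 0.003582/0.04274 = 0.08381 M.
Kb = Kw/Ka = 1.0e-14 / 1.0 x 10^-10 = 0.000100.
[OH^-] = sqrt(Kb x [C6H5O-]) = sqrt(0.000100 x 0.08381) = 0.00289 M.
pOH = 2.54, so pH = 14.00 - 2.54 = 11.46.

11.46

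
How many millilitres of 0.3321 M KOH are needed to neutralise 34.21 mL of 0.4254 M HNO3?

43.8 mL

n(HNO3) = 0.4254 mol/L x 0.03421 L = 0.01455 mol.
At equivalence n(KOH) = n(HNO3) = 0.01455 mol.
V(KOH) = 0.01455 / 0.3321 = 0.04382 L = 43.8 mL.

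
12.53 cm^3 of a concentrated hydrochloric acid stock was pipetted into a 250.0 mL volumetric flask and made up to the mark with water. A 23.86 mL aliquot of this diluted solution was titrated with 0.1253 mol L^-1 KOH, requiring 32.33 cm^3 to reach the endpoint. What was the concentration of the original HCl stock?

3.39 M

n(KOH) = 0.1253 x 0.03233 = 0.004051 mol.
n(HCl) in the aliquot = 0.004051 mol.
[diluted HCl] = 0.004051 / 0.02386 = 0.1698 M.
Dilution factor = 250.0/12.53 = 19.95, so [stock] = 0.1698 x 19.95 = 3.39 M.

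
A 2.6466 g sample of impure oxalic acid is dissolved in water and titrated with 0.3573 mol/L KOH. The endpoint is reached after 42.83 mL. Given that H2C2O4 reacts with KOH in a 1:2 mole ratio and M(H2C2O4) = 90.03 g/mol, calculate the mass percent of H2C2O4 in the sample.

26.0%

n(KOH) = 0.3573 x 0.04283 = 0.01530 mol.
n(H2C2O4) = 0.01530 / 2 = 0.007652 mol.
mass of H2C2O4 = 0.007652 x 90.03 = 0.6889 g.
% purity = 0.6889 / 2.6466 x 100 = 26.0%.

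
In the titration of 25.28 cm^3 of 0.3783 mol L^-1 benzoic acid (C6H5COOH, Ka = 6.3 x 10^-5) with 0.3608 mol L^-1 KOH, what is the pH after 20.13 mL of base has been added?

4.70

Initial n(C6H5COOH) = 0.3783 x 0.02528 = 0.009563 mol.
n(KOH) added = 0.3608 x 0.02013 = 0.007263 mol, converting that many moles of C6H5COOH to C6H5COO-.
Remaining n(C6H5COOH) = 0.002301 mol; n(C6H5COO-) = 0.007263 mol.
By Henderson-Hasselbalch, pH = pKa + log([A^-]/[HA]) = 4.20 + log(0.007263/0.002301) = 4.20 + (+0.50) = 4.70.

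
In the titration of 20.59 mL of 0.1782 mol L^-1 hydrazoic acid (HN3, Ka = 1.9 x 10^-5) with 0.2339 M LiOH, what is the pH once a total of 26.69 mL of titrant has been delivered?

12.74

n(acid) = 0.1782 x 0.02059 = 0.003669 mol; n(LiOH) added = 0.2339 x 0.02669 = 0.006243 mol.
Base is in excess by 0.006243 - 0.003669 = 0.002574 mol in a total volume of 0.04728 L.
[OH^-] = 0.002574/0.04728 = 0.05443 M, so pOH = 1.26 and pH = 14.00 - 1.26 = 12.74.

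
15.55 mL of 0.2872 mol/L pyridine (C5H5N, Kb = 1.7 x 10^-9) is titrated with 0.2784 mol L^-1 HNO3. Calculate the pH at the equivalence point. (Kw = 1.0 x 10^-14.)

n(C5H5N) = 0.2872 x 0.01555 = 0.004466 mol; V(HNO3) at equivalence = 0.004466/0.2784 = 0.01604 L.
At equivalence the base is fully converted to C5H5NH+; total volume = 0.03159 L, so [C5H5NH+] = 0.004466/0.03159 = 0.1414 M.
Ka(C5H5NH+) = Kw/Kb = 1.0e-14 / 1.7 x 10^-9 = 5.88e-6.
[H^+] = sqrt(Ka x [C5H5NH+]) = sqrt(5.88e-6 x 0.1414) = 0.000912 M.
pH = -log(0.000912) = 3.04.

3.04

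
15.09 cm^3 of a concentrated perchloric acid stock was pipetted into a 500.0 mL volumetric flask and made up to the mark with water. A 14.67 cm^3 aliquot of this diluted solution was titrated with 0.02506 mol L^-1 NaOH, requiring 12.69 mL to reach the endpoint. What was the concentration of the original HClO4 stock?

n(NaOH) = 0.02506 x 0.01269 = 0.0003180 mol.
n(HClO4) in the aliquot = 0.0003180 mol.
[diluted HClO4] = 0.0003180 / 0.01467 = 0.02168 M.
Dilution factor = 500.0/15.09 = 33.13, so [stock] = 0.02168 x 33.13 = 0.718 M.

0.718 M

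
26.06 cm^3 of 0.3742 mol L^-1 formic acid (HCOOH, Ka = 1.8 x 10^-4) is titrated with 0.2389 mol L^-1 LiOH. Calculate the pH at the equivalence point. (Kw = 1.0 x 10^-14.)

n(HCOOH) = 0.3742 x 0.02606 = 0.009752 mol; V(LiOH) at equivalence = 0.009752/0.2389 = 0.04082 L.
At equivalence all the acid is converted to HCOO-; total volume = 0.02606 + 0.04082 = 0.06688 L, so [HCOO-] = 0.009752/0.06688 = 0.1458 M.
Kb = Kw/Ka = 1.0e-14 / 1.8 x 10^-4 = 5.56e-11.
[OH^-] = sqrt(Kb x [HCOO-]) = sqrt(5.56e-11 x 0.1458) = 2.85e-6 M.
pOH = 5.55, so pH = 14.00 - 5.55 = 8.45.

8.45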